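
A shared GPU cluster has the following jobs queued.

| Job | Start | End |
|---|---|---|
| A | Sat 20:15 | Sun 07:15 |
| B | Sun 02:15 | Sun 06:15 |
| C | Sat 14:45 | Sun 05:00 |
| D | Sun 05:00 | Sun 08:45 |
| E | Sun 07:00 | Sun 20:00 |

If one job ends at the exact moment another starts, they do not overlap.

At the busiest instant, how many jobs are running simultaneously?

Sort all start/end points and keep a running count:
Sat 14:45 start C → 1
Sat 20:15 start A → 2
Sun 02:15 start B → 3
Sun 05:00 end C → 2
Sun 05:00 start D → 3
Sun 06:15 end B → 2
Sun 07:00 start E → 3
Sun 07:15 end A → 2
Sun 08:45 end D → 1
Sun 20:00 end E → 0
Peak is 3, at Sun 02:15 (A, B, C).

3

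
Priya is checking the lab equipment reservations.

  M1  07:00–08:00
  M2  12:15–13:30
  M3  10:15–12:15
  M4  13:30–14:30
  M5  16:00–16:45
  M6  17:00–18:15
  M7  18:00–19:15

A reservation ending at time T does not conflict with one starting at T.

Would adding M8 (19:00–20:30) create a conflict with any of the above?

M1: ends 08:00 at or before M8 starts 19:00 → clear.
M3: ends 12:15 at or before M8 starts 19:00 → clear.
M2: ends 13:30 at or before M8 starts 19:00 → clear.
M4: ends 14:30 at or before M8 starts 19:00 → clear.
M5: ends 16:45 at or before M8 starts 19:00 → clear.
M6: ends 18:15 at or before M8 starts 19:00 → clear.
M7: starts 18:00 before M8 ends 20:30, and ends 19:15 after M8 starts 19:00 → overlap.
M8 overlaps M7.

Yes — it overlaps M7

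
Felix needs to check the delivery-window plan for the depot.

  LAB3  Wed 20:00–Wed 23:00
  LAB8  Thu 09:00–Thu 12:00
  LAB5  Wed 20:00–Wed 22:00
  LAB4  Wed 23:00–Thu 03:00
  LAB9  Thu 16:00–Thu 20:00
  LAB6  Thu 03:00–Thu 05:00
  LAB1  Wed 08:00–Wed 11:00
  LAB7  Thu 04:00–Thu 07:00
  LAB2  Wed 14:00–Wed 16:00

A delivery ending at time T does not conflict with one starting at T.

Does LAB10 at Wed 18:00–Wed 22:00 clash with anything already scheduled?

Yes — it overlaps LAB3, LAB5

LAB1: ends Wed 11:00 at or before LAB10 starts Wed 18:00 → clear.
LAB2: ends Wed 16:00 at or before LAB10 starts Wed 18:00 → clear.
LAB3: starts Wed 20:00 before LAB10 ends Wed 22:00, and ends Wed 23:00 after LAB10 starts Wed 18:00 → overlap.
LAB5: starts Wed 20:00 before LAB10 ends Wed 22:00, and ends Wed 22:00 after LAB10 starts Wed 18:00 → overlap.
LAB4: starts Wed 23:00 at or after LAB10 ends Wed 22:00 → clear.
LAB6: starts Thu 03:00 at or after LAB10 ends Wed 22:00 → clear.
LAB7: starts Thu 04:00 at or after LAB10 ends Wed 22:00 → clear.
LAB8: starts Thu 09:00 at or after LAB10 ends Wed 22:00 → clear.
LAB9: starts Thu 16:00 at or after LAB10 ends Wed 22:00 → clear.
LAB10 overlaps LAB3, LAB5.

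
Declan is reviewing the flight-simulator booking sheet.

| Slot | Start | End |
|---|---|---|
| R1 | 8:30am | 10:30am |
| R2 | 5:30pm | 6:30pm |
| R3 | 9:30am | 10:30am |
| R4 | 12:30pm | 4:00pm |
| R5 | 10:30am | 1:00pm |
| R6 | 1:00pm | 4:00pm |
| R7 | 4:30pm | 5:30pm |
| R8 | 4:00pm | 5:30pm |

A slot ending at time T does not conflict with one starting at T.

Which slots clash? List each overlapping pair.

Sorted by start: R1, R3, R5, R4, R6, R8, R7, R2.
R3 starts before R1 ends → R1 and R3 overlap.
R5 starts exactly when R1 ends (back-to-back, no overlap), so R1 has no further overlaps.
R5 starts exactly when R3 ends (back-to-back, no overlap), so R3 has no further overlaps.
R4 starts before R5 ends → R5 and R4 overlap.
R6 starts exactly when R5 ends (back-to-back, no overlap), so R5 has no further overlaps.
R6 starts before R4 ends → R4 and R6 overlap.
R8 starts exactly when R4 ends (back-to-back, no overlap), so R4 has no further overlaps.
R8 starts exactly when R6 ends (back-to-back, no overlap), so R6 has no further overlaps.
R7 starts before R8 ends → R8 and R7 overlap.
R2 starts exactly when R8 ends (back-to-back, no overlap).
R2 starts exactly when R7 ends (back-to-back, no overlap).

R1 & R3, R4 & R5, R4 & R6, R7 & R8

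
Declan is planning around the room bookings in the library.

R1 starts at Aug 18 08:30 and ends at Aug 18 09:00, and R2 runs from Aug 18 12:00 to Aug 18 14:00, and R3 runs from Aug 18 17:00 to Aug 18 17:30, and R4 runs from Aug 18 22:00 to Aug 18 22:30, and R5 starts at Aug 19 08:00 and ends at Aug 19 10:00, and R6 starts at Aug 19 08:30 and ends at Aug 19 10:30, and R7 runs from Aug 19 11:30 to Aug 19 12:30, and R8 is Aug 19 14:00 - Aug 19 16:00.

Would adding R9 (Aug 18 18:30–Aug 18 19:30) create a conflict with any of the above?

R1: ends Aug 18 09:00 at or before R9 starts Aug 18 18:30 → clear.
R2: ends Aug 18 14:00 at or before R9 starts Aug 18 18:30 → clear.
R3: ends Aug 18 17:30 at or before R9 starts Aug 18 18:30 → clear.
R4: starts Aug 18 22:00 at or after R9 ends Aug 18 19:30 → clear.
R5: starts Aug 19 08:00 at or after R9 ends Aug 18 19:30 → clear.
R6: starts Aug 19 08:30 at or after R9 ends Aug 18 19:30 → clear.
R7: starts Aug 19 11:30 at or after R9 ends Aug 18 19:30 → clear.
R8: starts Aug 19 14:00 at or after R9 ends Aug 18 19:30 → clear.

No — it doesn't clash with anything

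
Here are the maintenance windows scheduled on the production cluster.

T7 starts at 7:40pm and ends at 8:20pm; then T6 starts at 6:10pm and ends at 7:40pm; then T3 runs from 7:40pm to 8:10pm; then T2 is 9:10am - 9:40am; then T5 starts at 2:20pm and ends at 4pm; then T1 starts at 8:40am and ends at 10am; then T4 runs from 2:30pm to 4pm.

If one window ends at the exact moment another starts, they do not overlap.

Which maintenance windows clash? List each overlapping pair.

T1 & T2, T3 & T7, T4 & T5

Sorted by start: T1, T2, T5, T4, T6, T3, T7.
T2 starts before T1 ends → T1 and T2 overlap.
T5 starts after T1 ends, so T1 has no further overlaps.
T5 starts after T2 ends, so T2 has no further overlaps.
T4 starts before T5 ends → T5 and T4 overlap.
T6 starts after T5 ends, so T5 has no further overlaps.
T6 starts after T4 ends, so T4 has no further overlaps.
T3 starts exactly when T6 ends (back-to-back, no overlap), so T6 has no further overlaps.
T7 starts before T3 ends → T3 and T7 overlap.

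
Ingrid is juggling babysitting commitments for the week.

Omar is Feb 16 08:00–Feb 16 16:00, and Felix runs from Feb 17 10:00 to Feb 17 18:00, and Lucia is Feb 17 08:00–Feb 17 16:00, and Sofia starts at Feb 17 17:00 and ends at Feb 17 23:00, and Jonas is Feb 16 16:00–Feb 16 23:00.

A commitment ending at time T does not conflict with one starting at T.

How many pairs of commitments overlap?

Two intervals overlap when each starts before the other ends.
Sorted by start: Omar, Jonas, Lucia, Felix, Sofia.
Jonas starts exactly when Omar ends (back-to-back, no overlap), so nothing later overlaps Omar either.
Lucia starts after Jonas ends, so nothing later overlaps Jonas either.
Felix starts before Lucia ends → Lucia and Felix overlap.
Sofia starts after Lucia ends.
Sofia starts before Felix ends → Felix and Sofia overlap.
Overlapping pairs: Felix & Lucia, Felix & Sofia — 2 in total.

2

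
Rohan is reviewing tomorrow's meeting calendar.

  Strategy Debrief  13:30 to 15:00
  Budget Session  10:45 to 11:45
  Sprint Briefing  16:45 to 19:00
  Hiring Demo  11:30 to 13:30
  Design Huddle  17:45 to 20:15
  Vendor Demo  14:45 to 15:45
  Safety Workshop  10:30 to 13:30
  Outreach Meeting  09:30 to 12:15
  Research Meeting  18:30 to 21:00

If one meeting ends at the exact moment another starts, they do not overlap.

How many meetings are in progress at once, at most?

Sweep the timeline, counting +1 at each start and −1 at each end (ends before starts at a tie):
09:30 start Outreach Meeting → 1
10:30 start Safety Workshop → 2
10:45 start Budget Session → 3
11:30 start Hiring Demo → 4
11:45 end Budget Session → 3
12:15 end Outreach Meeting → 2
13:30 end Hiring Demo → 1
13:30 end Safety Workshop → 0
13:30 start Strategy Debrief → 1
14:45 start Vendor Demo → 2
15:00 end Strategy Debrief → 1
15:45 end Vendor Demo → 0
16:45 start Sprint Briefing → 1
17:45 start Design Huddle → 2
18:30 start Research Meeting → 3
19:00 end Sprint Briefing → 2
20:15 end Design Huddle → 1
21:00 end Research Meeting → 0
Peak is 4, at 11:30 (Budget Session, Hiring Demo, Outreach Meeting, Safety Workshop).

4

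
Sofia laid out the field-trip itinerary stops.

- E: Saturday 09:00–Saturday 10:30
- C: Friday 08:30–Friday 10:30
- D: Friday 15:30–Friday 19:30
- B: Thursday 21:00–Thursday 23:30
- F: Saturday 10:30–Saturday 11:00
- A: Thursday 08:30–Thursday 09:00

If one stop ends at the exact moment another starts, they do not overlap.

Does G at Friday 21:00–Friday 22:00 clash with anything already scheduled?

A: ends Thursday 09:00 at or before G starts Friday 21:00 → clear.
B: ends Thursday 23:30 at or before G starts Friday 21:00 → clear.
C: ends Friday 10:30 at or before G starts Friday 21:00 → clear.
D: ends Friday 19:30 at or before G starts Friday 21:00 → clear.
E: starts Saturday 09:00 at or after G ends Friday 22:00 → clear.
F: starts Saturday 10:30 at or after G ends Friday 22:00 → clear.

No — it doesn't clash with anything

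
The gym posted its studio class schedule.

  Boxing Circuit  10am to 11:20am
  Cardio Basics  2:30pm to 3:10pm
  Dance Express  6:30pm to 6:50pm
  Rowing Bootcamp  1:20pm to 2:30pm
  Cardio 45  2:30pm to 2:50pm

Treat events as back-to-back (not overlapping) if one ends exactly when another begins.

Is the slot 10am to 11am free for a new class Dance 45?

Boxing Circuit: starts 10am before Dance 45 ends 11am, and ends 11:20am after Dance 45 starts 10am → overlap.
Rowing Bootcamp: starts 1:20pm at or after Dance 45 ends 11am → clear.
Cardio 45: starts 2:30pm at or after Dance 45 ends 11am → clear.
Cardio Basics: starts 2:30pm at or after Dance 45 ends 11am → clear.
Dance Express: starts 6:30pm at or after Dance 45 ends 11am → clear.
Dance 45 overlaps Boxing Circuit.

No — it overlaps Boxing Circuit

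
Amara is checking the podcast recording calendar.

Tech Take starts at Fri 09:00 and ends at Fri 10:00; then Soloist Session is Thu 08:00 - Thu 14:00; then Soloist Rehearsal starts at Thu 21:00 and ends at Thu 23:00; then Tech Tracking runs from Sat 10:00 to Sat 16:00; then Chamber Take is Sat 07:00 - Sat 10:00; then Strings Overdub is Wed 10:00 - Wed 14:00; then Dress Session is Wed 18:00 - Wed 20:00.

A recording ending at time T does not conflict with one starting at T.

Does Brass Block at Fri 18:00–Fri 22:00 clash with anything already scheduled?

No — it doesn't clash with anything

Strings Overdub: ends Wed 14:00 at or before Brass Block starts Fri 18:00 → clear.
Dress Session: ends Wed 20:00 at or before Brass Block starts Fri 18:00 → clear.
Soloist Session: ends Thu 14:00 at or before Brass Block starts Fri 18:00 → clear.
Soloist Rehearsal: ends Thu 23:00 at or before Brass Block starts Fri 18:00 → clear.
Tech Take: ends Fri 10:00 at or before Brass Block starts Fri 18:00 → clear.
Chamber Take: starts Sat 07:00 at or after Brass Block ends Fri 22:00 → clear.
Tech Tracking: starts Sat 10:00 at or after Brass Block ends Fri 22:00 → clear.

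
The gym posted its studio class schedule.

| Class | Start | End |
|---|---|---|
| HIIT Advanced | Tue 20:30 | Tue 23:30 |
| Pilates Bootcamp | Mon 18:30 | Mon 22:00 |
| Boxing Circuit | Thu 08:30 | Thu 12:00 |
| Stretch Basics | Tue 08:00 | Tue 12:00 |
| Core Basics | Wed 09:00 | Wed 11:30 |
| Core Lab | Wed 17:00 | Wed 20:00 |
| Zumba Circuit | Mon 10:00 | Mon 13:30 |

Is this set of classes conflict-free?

Yes

Sorted by start: Zumba Circuit, Pilates Bootcamp, Stretch Basics, HIIT Advanced, Core Basics, Core Lab, Boxing Circuit.
Pilates Bootcamp starts after Zumba Circuit ends, so nothing later overlaps Zumba Circuit either.
Stretch Basics starts after Pilates Bootcamp ends, so nothing later overlaps Pilates Bootcamp either.
HIIT Advanced starts after Stretch Basics ends, so nothing later overlaps Stretch Basics either.
Core Basics starts after HIIT Advanced ends, so nothing later overlaps HIIT Advanced either.
Core Lab starts after Core Basics ends, so nothing later overlaps Core Basics either.
Boxing Circuit starts after Core Lab ends.
Every pair is clear; the schedule has no overlaps.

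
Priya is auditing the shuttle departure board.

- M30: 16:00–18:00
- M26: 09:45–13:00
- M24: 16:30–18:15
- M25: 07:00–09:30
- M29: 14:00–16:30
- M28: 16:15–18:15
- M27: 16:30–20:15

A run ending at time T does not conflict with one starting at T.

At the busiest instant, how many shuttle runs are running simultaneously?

Sweep the timeline, counting +1 at each start and −1 at each end (ends before starts at a tie):
07:00 start M25 → 1
09:30 end M25 → 0
09:45 start M26 → 1
13:00 end M26 → 0
14:00 start M29 → 1
16:00 start M30 → 2
16:15 start M28 → 3
16:30 end M29 → 2
16:30 start M24 → 3
16:30 start M27 → 4
18:00 end M30 → 3
18:15 end M24 → 2
18:15 end M28 → 1
20:15 end M27 → 0
Peak is 4, at 16:30 (M24, M27, M28, M30).

4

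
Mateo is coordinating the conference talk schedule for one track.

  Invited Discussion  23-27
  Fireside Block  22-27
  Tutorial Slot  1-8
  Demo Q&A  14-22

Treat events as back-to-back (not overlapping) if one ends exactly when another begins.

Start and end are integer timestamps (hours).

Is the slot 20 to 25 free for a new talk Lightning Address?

No — it overlaps Demo Q&A, Fireside Block, Invited Discussion

Tutorial Slot: ends 8 at or before Lightning Address starts 20 → clear.
Demo Q&A: starts 14 before Lightning Address ends 25, and ends 22 after Lightning Address starts 20 → overlap.
Fireside Block: starts 22 before Lightning Address ends 25, and ends 27 after Lightning Address starts 20 → overlap.
Invited Discussion: starts 23 before Lightning Address ends 25, and ends 27 after Lightning Address starts 20 → overlap.
Lightning Address overlaps Demo Q&A, Fireside Block, Invited Discussion.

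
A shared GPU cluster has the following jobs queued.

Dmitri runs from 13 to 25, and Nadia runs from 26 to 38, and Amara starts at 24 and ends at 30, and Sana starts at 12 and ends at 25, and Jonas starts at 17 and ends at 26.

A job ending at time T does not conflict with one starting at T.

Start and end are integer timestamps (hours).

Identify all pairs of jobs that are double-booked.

Check each pair: they overlap iff neither finishes before the other starts.
Sorted by start: Sana, Dmitri, Jonas, Amara, Nadia.
Dmitri starts before Sana ends → Sana and Dmitri overlap.
Jonas starts before Sana ends → Sana and Jonas overlap.
Amara starts before Sana ends → Sana and Amara overlap.
Nadia starts after Sana ends.
Jonas starts before Dmitri ends → Dmitri and Jonas overlap.
Amara starts before Dmitri ends → Dmitri and Amara overlap.
Nadia starts after Dmitri ends.
Amara starts before Jonas ends → Jonas and Amara overlap.
Nadia starts exactly when Jonas ends (back-to-back, no overlap).
Nadia starts before Amara ends → Amara and Nadia overlap.

Amara & Dmitri, Amara & Jonas, Amara & Nadia, Amara & Sana, Dmitri & Jonas, Dmitri & Sana, Jonas & Sana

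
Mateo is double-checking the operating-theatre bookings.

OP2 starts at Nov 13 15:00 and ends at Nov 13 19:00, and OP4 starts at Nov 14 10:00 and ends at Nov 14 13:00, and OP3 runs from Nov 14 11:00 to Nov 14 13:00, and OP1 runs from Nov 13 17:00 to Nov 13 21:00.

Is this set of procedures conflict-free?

No

Check each pair: they overlap iff neither finishes before the other starts.
Sorted by start: OP2, OP1, OP4, OP3.
OP1 starts before OP2 ends → OP2 and OP1 overlap.
That's a conflict, so the schedule is not conflict-free.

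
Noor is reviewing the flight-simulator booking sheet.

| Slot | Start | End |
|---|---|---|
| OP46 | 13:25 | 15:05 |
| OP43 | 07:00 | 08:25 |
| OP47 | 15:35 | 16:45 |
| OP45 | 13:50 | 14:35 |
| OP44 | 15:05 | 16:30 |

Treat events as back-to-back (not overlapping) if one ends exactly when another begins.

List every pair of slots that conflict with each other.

OP44 & OP47, OP45 & OP46

Check each pair: they overlap iff neither finishes before the other starts.
Sorted by start: OP43, OP46, OP45, OP44, OP47.
OP46 starts after OP43 ends; OP43 is clear from here.
OP45 starts before OP46 ends → OP46 and OP45 overlap.
OP44 starts exactly when OP46 ends (back-to-back, no overlap); OP46 is clear from here.
OP44 starts after OP45 ends; OP45 is clear from here.
OP47 starts before OP44 ends → OP44 and OP47 overlap.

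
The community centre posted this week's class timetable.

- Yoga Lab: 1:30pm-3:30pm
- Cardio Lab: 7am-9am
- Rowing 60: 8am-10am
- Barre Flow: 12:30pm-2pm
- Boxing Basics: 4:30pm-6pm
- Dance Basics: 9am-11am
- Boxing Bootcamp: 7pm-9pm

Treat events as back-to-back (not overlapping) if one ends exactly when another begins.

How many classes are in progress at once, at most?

Sweep the timeline, counting +1 at each start and −1 at each end (ends before starts at a tie):
7am start Cardio Lab → 1
8am start Rowing 60 → 2
9am end Cardio Lab → 1
9am start Dance Basics → 2
10am end Rowing 60 → 1
11am end Dance Basics → 0
12:30pm start Barre Flow → 1
1:30pm start Yoga Lab → 2
2pm end Barre Flow → 1
3:30pm end Yoga Lab → 0
4:30pm start Boxing Basics → 1
6pm end Boxing Basics → 0
7pm start Boxing Bootcamp → 1
9pm end Boxing Bootcamp → 0
Peak is 2, at 8am (Cardio Lab, Rowing 60).

2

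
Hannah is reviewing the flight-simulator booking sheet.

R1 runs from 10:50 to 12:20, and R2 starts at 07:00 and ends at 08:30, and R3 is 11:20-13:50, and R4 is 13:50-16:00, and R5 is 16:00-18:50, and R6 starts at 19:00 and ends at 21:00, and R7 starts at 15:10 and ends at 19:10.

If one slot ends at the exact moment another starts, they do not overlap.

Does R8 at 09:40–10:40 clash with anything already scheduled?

No — it doesn't clash with anything

R2: ends 08:30 at or before R8 starts 09:40 → clear.
R1: starts 10:50 at or after R8 ends 10:40 → clear.
R3: starts 11:20 at or after R8 ends 10:40 → clear.
R4: starts 13:50 at or after R8 ends 10:40 → clear.
R7: starts 15:10 at or after R8 ends 10:40 → clear.
R5: starts 16:00 at or after R8 ends 10:40 → clear.
R6: starts 19:00 at or after R8 ends 10:40 → clear.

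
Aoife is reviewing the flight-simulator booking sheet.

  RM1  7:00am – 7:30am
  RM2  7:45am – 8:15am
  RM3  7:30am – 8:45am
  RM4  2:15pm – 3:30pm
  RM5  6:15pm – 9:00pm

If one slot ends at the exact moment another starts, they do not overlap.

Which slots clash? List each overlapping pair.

RM2 & RM3

Sorted by start: RM1, RM3, RM2, RM4, RM5.
RM3 starts exactly when RM1 ends (back-to-back, no overlap); RM1 is clear from here.
RM2 starts before RM3 ends → RM3 and RM2 overlap.
RM4 starts after RM3 ends; RM3 is clear from here.
RM4 starts after RM2 ends; RM2 is clear from here.
RM5 starts after RM4 ends.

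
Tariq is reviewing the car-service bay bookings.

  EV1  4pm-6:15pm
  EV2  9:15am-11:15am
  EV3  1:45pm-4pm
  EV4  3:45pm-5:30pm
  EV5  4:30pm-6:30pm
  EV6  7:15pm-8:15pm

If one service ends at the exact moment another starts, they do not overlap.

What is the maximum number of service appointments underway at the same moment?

Walk through starts and ends in time order (an end at T is processed before a start at T):
9:15am start EV2 → 1
11:15am end EV2 → 0
1:45pm start EV3 → 1
3:45pm start EV4 → 2
4pm end EV3 → 1
4pm start EV1 → 2
4:30pm start EV5 → 3
5:30pm end EV4 → 2
6:15pm end EV1 → 1
6:30pm end EV5 → 0
7:15pm start EV6 → 1
8:15pm end EV6 → 0
Peak is 3, at 4:30pm (EV1, EV4, EV5).

3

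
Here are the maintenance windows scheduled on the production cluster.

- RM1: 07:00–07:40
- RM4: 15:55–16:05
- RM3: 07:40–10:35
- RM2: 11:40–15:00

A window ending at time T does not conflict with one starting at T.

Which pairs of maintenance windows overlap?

Two intervals overlap when each starts before the other ends.
Sorted by start: RM1, RM3, RM2, RM4.
RM3 starts exactly when RM1 ends (back-to-back, no overlap), so nothing later overlaps RM1 either.
RM2 starts after RM3 ends, so nothing later overlaps RM3 either.
RM4 starts after RM2 ends.

none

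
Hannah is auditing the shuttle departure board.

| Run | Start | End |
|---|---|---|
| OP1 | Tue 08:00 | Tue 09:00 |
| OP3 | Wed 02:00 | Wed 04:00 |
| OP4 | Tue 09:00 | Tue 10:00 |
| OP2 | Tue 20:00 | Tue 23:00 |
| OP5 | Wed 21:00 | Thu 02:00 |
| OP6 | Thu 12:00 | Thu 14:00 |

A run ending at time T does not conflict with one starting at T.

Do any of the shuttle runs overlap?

No

Check each pair: they overlap iff neither finishes before the other starts.
Sorted by start: OP1, OP4, OP2, OP3, OP5, OP6.
OP4 starts exactly when OP1 ends (back-to-back, no overlap) — done with OP1.
OP2 starts after OP4 ends — done with OP4.
OP3 starts after OP2 ends — done with OP2.
OP5 starts after OP3 ends — done with OP3.
OP6 starts after OP5 ends.
Every pair is clear; the schedule has no overlaps.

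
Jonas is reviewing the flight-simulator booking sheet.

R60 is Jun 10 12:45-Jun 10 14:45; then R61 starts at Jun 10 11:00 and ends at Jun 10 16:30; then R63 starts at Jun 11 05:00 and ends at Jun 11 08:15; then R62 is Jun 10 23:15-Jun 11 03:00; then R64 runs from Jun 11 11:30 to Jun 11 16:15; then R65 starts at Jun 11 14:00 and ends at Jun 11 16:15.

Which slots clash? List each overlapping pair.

R60 & R61, R64 & R65

Sorted by start: R61, R60, R62, R63, R64, R65.
R60 starts before R61 ends → R61 and R60 overlap.
R62 starts after R61 ends, so R61 has no further overlaps.
R62 starts after R60 ends, so R60 has no further overlaps.
R63 starts after R62 ends, so R62 has no further overlaps.
R64 starts after R63 ends, so R63 has no further overlaps.
R65 starts before R64 ends → R64 and R65 overlap.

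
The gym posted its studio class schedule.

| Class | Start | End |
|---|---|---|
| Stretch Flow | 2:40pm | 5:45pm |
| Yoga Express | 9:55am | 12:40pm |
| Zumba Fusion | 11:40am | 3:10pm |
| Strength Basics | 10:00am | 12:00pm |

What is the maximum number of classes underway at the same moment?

Walk through starts and ends in time order (an end at T is processed before a start at T):
9:55am start Yoga Express → 1
10:00am start Strength Basics → 2
11:40am start Zumba Fusion → 3
12:00pm end Strength Basics → 2
12:40pm end Yoga Express → 1
2:40pm start Stretch Flow → 2
3:10pm end Zumba Fusion → 1
5:45pm end Stretch Flow → 0
Peak is 3, at 11:40am (Strength Basics, Yoga Express, Zumba Fusion).

3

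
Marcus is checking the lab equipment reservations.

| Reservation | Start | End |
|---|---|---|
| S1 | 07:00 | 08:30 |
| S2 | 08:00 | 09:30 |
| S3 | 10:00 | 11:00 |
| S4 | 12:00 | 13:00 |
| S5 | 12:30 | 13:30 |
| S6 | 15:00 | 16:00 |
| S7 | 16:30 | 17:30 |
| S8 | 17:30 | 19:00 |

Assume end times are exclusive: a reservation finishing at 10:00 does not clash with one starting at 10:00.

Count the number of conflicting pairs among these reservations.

Sorted by start: S1, S2, S3, S4, S5, S6, S7, S8.
S2 starts before S1 ends → S1 and S2 overlap.
S3 starts after S1 ends, so S1 has no further overlaps.
S3 starts after S2 ends, so S2 has no further overlaps.
S4 starts after S3 ends, so S3 has no further overlaps.
S5 starts before S4 ends → S4 and S5 overlap.
S6 starts after S4 ends, so S4 has no further overlaps.
S6 starts after S5 ends, so S5 has no further overlaps.
S7 starts after S6 ends, so S6 has no further overlaps.
S8 starts exactly when S7 ends (back-to-back, no overlap).
Overlapping pairs: S1 & S2, S4 & S5 — 2 in total.

2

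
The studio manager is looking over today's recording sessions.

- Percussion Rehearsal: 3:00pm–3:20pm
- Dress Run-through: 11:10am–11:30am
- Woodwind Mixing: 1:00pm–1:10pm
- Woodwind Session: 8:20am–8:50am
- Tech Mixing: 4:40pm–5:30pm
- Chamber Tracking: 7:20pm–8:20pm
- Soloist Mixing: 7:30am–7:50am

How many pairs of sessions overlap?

0

Sorted by start: Soloist Mixing, Woodwind Session, Dress Run-through, Woodwind Mixing, Percussion Rehearsal, Tech Mixing, Chamber Tracking.
Woodwind Session starts after Soloist Mixing ends; Soloist Mixing is clear from here.
Dress Run-through starts after Woodwind Session ends; Woodwind Session is clear from here.
Woodwind Mixing starts after Dress Run-through ends; Dress Run-through is clear from here.
Percussion Rehearsal starts after Woodwind Mixing ends; Woodwind Mixing is clear from here.
Tech Mixing starts after Percussion Rehearsal ends; Percussion Rehearsal is clear from here.
Chamber Tracking starts after Tech Mixing ends.
No pair overlaps.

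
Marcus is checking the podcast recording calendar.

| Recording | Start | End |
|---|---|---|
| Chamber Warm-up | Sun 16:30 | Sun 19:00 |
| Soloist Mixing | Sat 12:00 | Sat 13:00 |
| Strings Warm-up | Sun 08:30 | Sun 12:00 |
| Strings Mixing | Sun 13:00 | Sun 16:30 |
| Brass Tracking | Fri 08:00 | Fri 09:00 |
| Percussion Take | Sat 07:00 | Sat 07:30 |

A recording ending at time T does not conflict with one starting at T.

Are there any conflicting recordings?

No

Sorted by start: Brass Tracking, Percussion Take, Soloist Mixing, Strings Warm-up, Strings Mixing, Chamber Warm-up.
Percussion Take starts after Brass Tracking ends; Brass Tracking is clear from here.
Soloist Mixing starts after Percussion Take ends; Percussion Take is clear from here.
Strings Warm-up starts after Soloist Mixing ends; Soloist Mixing is clear from here.
Strings Mixing starts after Strings Warm-up ends; Strings Warm-up is clear from here.
Chamber Warm-up starts exactly when Strings Mixing ends (back-to-back, no overlap).
Every pair is clear; the schedule has no overlaps.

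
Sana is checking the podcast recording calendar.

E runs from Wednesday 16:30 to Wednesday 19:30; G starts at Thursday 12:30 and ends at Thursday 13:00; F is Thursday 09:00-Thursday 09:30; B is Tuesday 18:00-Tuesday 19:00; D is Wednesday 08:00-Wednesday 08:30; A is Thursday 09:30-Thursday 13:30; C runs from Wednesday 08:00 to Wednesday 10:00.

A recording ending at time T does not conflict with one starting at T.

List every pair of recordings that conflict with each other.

Sorted by start: B, C, D, E, F, A, G.
C starts after B ends — done with B.
D starts before C ends → C and D overlap.
E starts after C ends — done with C.
E starts after D ends — done with D.
F starts after E ends — done with E.
A starts exactly when F ends (back-to-back, no overlap) — done with F.
G starts before A ends → A and G overlap.

A & G, C & D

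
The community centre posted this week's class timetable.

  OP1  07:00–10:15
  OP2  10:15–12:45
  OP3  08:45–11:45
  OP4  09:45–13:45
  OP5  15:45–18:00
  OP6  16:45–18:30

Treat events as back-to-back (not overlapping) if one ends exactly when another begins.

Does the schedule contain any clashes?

Sorted by start: OP1, OP3, OP4, OP2, OP5, OP6.
OP3 starts before OP1 ends → OP1 and OP3 overlap.
That's a conflict, so the schedule is not conflict-free.

Yes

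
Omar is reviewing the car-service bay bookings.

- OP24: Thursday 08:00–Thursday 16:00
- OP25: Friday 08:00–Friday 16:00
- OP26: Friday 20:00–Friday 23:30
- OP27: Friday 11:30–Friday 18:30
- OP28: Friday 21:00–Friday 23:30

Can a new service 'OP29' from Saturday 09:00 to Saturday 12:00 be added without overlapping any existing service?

OP24: ends Thursday 16:00 at or before OP29 starts Saturday 09:00 → clear.
OP25: ends Friday 16:00 at or before OP29 starts Saturday 09:00 → clear.
OP27: ends Friday 18:30 at or before OP29 starts Saturday 09:00 → clear.
OP26: ends Friday 23:30 at or before OP29 starts Saturday 09:00 → clear.
OP28: ends Friday 23:30 at or before OP29 starts Saturday 09:00 → clear.

Yes — the slot is free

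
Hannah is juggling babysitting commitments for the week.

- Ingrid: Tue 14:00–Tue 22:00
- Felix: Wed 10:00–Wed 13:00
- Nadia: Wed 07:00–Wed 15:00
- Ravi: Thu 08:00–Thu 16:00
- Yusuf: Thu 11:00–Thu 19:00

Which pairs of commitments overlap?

Felix & Nadia, Ravi & Yusuf

Sorted by start: Ingrid, Nadia, Felix, Ravi, Yusuf.
Nadia starts after Ingrid ends — done with Ingrid.
Felix starts before Nadia ends → Nadia and Felix overlap.
Ravi starts after Nadia ends — done with Nadia.
Ravi starts after Felix ends — done with Felix.
Yusuf starts before Ravi ends → Ravi and Yusuf overlap.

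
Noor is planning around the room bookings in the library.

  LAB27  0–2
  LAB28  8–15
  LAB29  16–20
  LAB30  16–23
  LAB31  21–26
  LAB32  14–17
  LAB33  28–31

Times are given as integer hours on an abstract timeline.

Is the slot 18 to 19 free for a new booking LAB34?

LAB27: ends 2 at or before LAB34 starts 18 → clear.
LAB28: ends 15 at or before LAB34 starts 18 → clear.
LAB32: ends 17 at or before LAB34 starts 18 → clear.
LAB29: starts 16 before LAB34 ends 19, and ends 20 after LAB34 starts 18 → overlap.
LAB30: starts 16 before LAB34 ends 19, and ends 23 after LAB34 starts 18 → overlap.
LAB31: starts 21 at or after LAB34 ends 19 → clear.
LAB33: starts 28 at or after LAB34 ends 19 → clear.
LAB34 overlaps LAB29, LAB30.

No — it overlaps LAB29, LAB30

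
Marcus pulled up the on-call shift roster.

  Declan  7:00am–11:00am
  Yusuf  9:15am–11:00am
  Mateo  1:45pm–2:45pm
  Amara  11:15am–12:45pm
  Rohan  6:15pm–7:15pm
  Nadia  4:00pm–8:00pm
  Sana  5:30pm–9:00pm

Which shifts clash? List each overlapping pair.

Two intervals overlap when each starts before the other ends.
Sorted by start: Declan, Yusuf, Amara, Mateo, Nadia, Sana, Rohan.
Yusuf starts before Declan ends → Declan and Yusuf overlap.
Amara starts after Declan ends, so nothing later overlaps Declan either.
Amara starts after Yusuf ends, so nothing later overlaps Yusuf either.
Mateo starts after Amara ends, so nothing later overlaps Amara either.
Nadia starts after Mateo ends, so nothing later overlaps Mateo either.
Sana starts before Nadia ends → Nadia and Sana overlap.
Rohan starts before Nadia ends → Nadia and Rohan overlap.
Rohan starts before Sana ends → Sana and Rohan overlap.

Declan & Yusuf, Nadia & Rohan, Nadia & Sana, Rohan & Sana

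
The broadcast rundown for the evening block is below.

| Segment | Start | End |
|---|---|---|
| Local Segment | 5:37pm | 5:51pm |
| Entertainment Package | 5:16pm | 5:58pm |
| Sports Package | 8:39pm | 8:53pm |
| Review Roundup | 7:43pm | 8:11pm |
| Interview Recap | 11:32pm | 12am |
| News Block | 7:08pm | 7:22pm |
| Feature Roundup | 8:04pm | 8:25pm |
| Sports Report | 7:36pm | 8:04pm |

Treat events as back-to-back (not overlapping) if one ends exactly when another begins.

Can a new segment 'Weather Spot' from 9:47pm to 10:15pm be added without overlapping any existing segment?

Yes — the slot is free

Entertainment Package: ends 5:58pm at or before Weather Spot starts 9:47pm → clear.
Local Segment: ends 5:51pm at or before Weather Spot starts 9:47pm → clear.
News Block: ends 7:22pm at or before Weather Spot starts 9:47pm → clear.
Sports Report: ends 8:04pm at or before Weather Spot starts 9:47pm → clear.
Review Roundup: ends 8:11pm at or before Weather Spot starts 9:47pm → clear.
Feature Roundup: ends 8:25pm at or before Weather Spot starts 9:47pm → clear.
Sports Package: ends 8:53pm at or before Weather Spot starts 9:47pm → clear.
Interview Recap: starts 11:32pm at or after Weather Spot ends 10:15pm → clear.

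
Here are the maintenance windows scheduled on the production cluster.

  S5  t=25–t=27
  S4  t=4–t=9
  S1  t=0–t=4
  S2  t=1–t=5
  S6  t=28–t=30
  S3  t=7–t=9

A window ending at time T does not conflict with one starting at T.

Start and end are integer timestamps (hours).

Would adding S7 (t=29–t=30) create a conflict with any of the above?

Yes — it overlaps S6

S1: ends t=4 at or before S7 starts t=29 → clear.
S2: ends t=5 at or before S7 starts t=29 → clear.
S4: ends t=9 at or before S7 starts t=29 → clear.
S3: ends t=9 at or before S7 starts t=29 → clear.
S5: ends t=27 at or before S7 starts t=29 → clear.
S6: starts t=28 before S7 ends t=30, and ends t=30 after S7 starts t=29 → overlap.
S7 overlaps S6.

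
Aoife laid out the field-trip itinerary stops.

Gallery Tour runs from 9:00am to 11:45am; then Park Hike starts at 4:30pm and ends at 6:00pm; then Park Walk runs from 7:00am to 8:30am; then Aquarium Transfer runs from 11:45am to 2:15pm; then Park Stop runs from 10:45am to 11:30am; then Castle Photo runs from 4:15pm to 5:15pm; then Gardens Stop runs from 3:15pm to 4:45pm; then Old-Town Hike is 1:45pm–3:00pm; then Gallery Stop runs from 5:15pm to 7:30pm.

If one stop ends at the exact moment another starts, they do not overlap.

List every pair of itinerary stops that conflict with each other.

Aquarium Transfer & Old-Town Hike, Castle Photo & Gardens Stop, Castle Photo & Park Hike, Gallery Stop & Park Hike, Gallery Tour & Park Stop, Gardens Stop & Park Hike

Sorted by start: Park Walk, Gallery Tour, Park Stop, Aquarium Transfer, Old-Town Hike, Gardens Stop, Castle Photo, Park Hike, Gallery Stop.
Gallery Tour starts after Park Walk ends; Park Walk is clear from here.
Park Stop starts before Gallery Tour ends → Gallery Tour and Park Stop overlap.
Aquarium Transfer starts exactly when Gallery Tour ends (back-to-back, no overlap); Gallery Tour is clear from here.
Aquarium Transfer starts after Park Stop ends; Park Stop is clear from here.
Old-Town Hike starts before Aquarium Transfer ends → Aquarium Transfer and Old-Town Hike overlap.
Gardens Stop starts after Aquarium Transfer ends; Aquarium Transfer is clear from here.
Gardens Stop starts after Old-Town Hike ends; Old-Town Hike is clear from here.
Castle Photo starts before Gardens Stop ends → Gardens Stop and Castle Photo overlap.
Park Hike starts before Gardens Stop ends → Gardens Stop and Park Hike overlap.
Gallery Stop starts after Gardens Stop ends.
Park Hike starts before Castle Photo ends → Castle Photo and Park Hike overlap.
Gallery Stop starts exactly when Castle Photo ends (back-to-back, no overlap).
Gallery Stop starts before Park Hike ends → Park Hike and Gallery Stop overlap.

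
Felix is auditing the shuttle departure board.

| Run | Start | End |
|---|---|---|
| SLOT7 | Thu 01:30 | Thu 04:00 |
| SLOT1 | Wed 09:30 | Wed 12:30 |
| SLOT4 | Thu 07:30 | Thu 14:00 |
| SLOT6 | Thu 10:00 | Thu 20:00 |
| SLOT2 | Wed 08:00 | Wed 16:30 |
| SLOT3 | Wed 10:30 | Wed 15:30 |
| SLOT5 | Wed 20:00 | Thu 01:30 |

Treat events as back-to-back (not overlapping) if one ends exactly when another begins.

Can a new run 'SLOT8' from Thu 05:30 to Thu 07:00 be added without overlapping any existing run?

SLOT2: ends Wed 16:30 at or before SLOT8 starts Thu 05:30 → clear.
SLOT1: ends Wed 12:30 at or before SLOT8 starts Thu 05:30 → clear.
SLOT3: ends Wed 15:30 at or before SLOT8 starts Thu 05:30 → clear.
SLOT5: ends Thu 01:30 at or before SLOT8 starts Thu 05:30 → clear.
SLOT7: ends Thu 04:00 at or before SLOT8 starts Thu 05:30 → clear.
SLOT4: starts Thu 07:30 at or after SLOT8 ends Thu 07:00 → clear.
SLOT6: starts Thu 10:00 at or after SLOT8 ends Thu 07:00 → clear.

Yes — the slot is free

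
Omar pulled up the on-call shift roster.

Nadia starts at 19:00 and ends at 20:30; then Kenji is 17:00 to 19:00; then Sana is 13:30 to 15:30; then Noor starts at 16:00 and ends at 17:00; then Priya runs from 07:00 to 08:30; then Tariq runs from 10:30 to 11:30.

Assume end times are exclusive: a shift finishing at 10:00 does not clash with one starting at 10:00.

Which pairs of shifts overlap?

no overlapping pairs

Check each pair: they overlap iff neither finishes before the other starts.
Sorted by start: Priya, Tariq, Sana, Noor, Kenji, Nadia.
Tariq starts after Priya ends, so Priya has no further overlaps.
Sana starts after Tariq ends, so Tariq has no further overlaps.
Noor starts after Sana ends, so Sana has no further overlaps.
Kenji starts exactly when Noor ends (back-to-back, no overlap), so Noor has no further overlaps.
Nadia starts exactly when Kenji ends (back-to-back, no overlap).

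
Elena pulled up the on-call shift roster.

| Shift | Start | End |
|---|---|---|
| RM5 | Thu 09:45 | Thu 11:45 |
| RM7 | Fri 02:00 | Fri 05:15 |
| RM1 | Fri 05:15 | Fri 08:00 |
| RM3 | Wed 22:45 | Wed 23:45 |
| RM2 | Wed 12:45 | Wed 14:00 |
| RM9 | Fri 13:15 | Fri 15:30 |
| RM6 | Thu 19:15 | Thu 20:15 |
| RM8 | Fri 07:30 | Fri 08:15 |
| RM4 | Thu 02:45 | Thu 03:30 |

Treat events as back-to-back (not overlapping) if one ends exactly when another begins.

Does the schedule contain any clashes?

Yes

Two intervals overlap when each starts before the other ends.
Sorted by start: RM2, RM3, RM4, RM5, RM6, RM7, RM1, RM8, RM9.
RM3 starts after RM2 ends; RM2 is clear from here.
RM4 starts after RM3 ends; RM3 is clear from here.
RM5 starts after RM4 ends; RM4 is clear from here.
RM6 starts after RM5 ends; RM5 is clear from here.
RM7 starts after RM6 ends; RM6 is clear from here.
RM1 starts exactly when RM7 ends (back-to-back, no overlap); RM7 is clear from here.
RM8 starts before RM1 ends → RM1 and RM8 overlap.
That's a conflict, so the schedule is not conflict-free.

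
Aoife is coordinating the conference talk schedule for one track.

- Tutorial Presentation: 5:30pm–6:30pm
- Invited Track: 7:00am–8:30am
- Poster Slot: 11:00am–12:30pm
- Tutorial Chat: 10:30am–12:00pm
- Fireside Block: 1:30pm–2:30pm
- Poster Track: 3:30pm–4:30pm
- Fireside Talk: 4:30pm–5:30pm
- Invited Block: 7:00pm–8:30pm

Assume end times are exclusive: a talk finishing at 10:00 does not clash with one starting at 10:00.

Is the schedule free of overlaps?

No

Check each pair: they overlap iff neither finishes before the other starts.
Sorted by start: Invited Track, Tutorial Chat, Poster Slot, Fireside Block, Poster Track, Fireside Talk, Tutorial Presentation, Invited Block.
Tutorial Chat starts after Invited Track ends, so nothing later overlaps Invited Track either.
Poster Slot starts before Tutorial Chat ends → Tutorial Chat and Poster Slot overlap.
That's a conflict, so the schedule is not conflict-free.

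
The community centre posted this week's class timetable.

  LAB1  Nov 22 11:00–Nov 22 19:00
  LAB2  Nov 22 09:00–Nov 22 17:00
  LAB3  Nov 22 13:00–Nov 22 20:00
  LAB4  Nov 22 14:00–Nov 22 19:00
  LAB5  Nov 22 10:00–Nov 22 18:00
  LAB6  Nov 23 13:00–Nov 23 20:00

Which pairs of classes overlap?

Sorted by start: LAB2, LAB5, LAB1, LAB3, LAB4, LAB6.
LAB5 starts before LAB2 ends → LAB2 and LAB5 overlap.
LAB1 starts before LAB2 ends → LAB2 and LAB1 overlap.
LAB3 starts before LAB2 ends → LAB2 and LAB3 overlap.
LAB4 starts before LAB2 ends → LAB2 and LAB4 overlap.
LAB6 starts after LAB2 ends.
LAB1 starts before LAB5 ends → LAB5 and LAB1 overlap.
LAB3 starts before LAB5 ends → LAB5 and LAB3 overlap.
LAB4 starts before LAB5 ends → LAB5 and LAB4 overlap.
LAB6 starts after LAB5 ends.
LAB3 starts before LAB1 ends → LAB1 and LAB3 overlap.
LAB4 starts before LAB1 ends → LAB1 and LAB4 overlap.
LAB6 starts after LAB1 ends.
LAB4 starts before LAB3 ends → LAB3 and LAB4 overlap.
LAB6 starts after LAB3 ends.
LAB6 starts after LAB4 ends.

LAB1 & LAB2, LAB1 & LAB3, LAB1 & LAB4, LAB1 & LAB5, LAB2 & LAB3, LAB2 & LAB4, LAB2 & LAB5, LAB3 & LAB4, LAB3 & LAB5, LAB4 & LAB5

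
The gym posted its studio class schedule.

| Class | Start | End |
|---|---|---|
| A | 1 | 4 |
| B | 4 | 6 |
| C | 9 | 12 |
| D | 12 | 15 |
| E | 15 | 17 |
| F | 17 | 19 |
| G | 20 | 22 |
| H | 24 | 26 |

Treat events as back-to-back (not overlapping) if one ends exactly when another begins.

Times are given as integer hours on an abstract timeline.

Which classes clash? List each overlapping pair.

no conflicts

Check each pair: they overlap iff neither finishes before the other starts.
Sorted by start: A, B, C, D, E, F, G, H.
B starts exactly when A ends (back-to-back, no overlap), so nothing later overlaps A either.
C starts after B ends, so nothing later overlaps B either.
D starts exactly when C ends (back-to-back, no overlap), so nothing later overlaps C either.
E starts exactly when D ends (back-to-back, no overlap), so nothing later overlaps D either.
F starts exactly when E ends (back-to-back, no overlap), so nothing later overlaps E either.
G starts after F ends, so nothing later overlaps F either.
H starts after G ends.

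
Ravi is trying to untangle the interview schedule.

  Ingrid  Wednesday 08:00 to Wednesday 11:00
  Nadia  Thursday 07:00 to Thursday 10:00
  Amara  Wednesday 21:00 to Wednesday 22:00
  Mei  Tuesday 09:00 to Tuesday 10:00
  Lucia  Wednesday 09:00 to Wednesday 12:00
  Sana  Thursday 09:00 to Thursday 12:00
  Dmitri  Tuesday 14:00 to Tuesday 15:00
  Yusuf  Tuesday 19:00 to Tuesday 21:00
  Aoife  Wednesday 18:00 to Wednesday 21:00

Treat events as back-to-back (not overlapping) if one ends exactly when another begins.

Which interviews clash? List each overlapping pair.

Ingrid & Lucia, Nadia & Sana

Check each pair: they overlap iff neither finishes before the other starts.
Sorted by start: Mei, Dmitri, Yusuf, Ingrid, Lucia, Aoife, Amara, Nadia, Sana.
Dmitri starts after Mei ends; Mei is clear from here.
Yusuf starts after Dmitri ends; Dmitri is clear from here.
Ingrid starts after Yusuf ends; Yusuf is clear from here.
Lucia starts before Ingrid ends → Ingrid and Lucia overlap.
Aoife starts after Ingrid ends; Ingrid is clear from here.
Aoife starts after Lucia ends; Lucia is clear from here.
Amara starts exactly when Aoife ends (back-to-back, no overlap); Aoife is clear from here.
Nadia starts after Amara ends; Amara is clear from here.
Sana starts before Nadia ends → Nadia and Sana overlap.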